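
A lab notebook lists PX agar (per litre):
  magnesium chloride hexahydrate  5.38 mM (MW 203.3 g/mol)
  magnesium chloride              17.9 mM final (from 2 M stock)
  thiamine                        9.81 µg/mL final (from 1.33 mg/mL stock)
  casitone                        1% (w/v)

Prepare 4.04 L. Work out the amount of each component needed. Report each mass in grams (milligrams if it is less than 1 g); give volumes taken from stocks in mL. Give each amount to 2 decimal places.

Scale factor relative to 1 L: 4.04.
magnesium chloride hexahydrate: 5.38 mmol/L × 203.3 g/mol × 4.04 L ÷ 1000 = 4.42 g
magnesium chloride: C1V1 = C2V2 → 17.9 mM × 4040 mL ÷ 2000 mM = 36.16 mL
thiamine: dilute stock: 9.81 µg/mL × 4040 mL ÷ 1330 µg/mL = 29.80 mL
casitone: 1% w/v = 10 g/L → 10 × 4.04 L = 40.40 g

magnesium chloride hexahydrate 4.42 g; magnesium chloride 36.16 mL; thiamine 29.80 mL; casitone 40.40 g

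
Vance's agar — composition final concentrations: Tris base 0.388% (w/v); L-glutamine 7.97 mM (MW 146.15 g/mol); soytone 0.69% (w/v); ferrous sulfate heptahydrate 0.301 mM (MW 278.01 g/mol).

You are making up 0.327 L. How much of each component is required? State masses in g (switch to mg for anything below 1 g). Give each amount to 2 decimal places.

Working volume: 0.327 L.
Tris base: 0.388 g per 100 mL × 327 mL ÷ 100 = 1.27 g
L-glutamine: 7.97 mmol/L × 146.15 mg/mmol × 0.327 L = 380.89 mg
soytone: 0.69% w/v = 6.9 g/L → 6.9 × 0.327 L = 2.26 g
ferrous sulfate heptahydrate: 0.301 mmol/L × 278.01 mg/mmol × 0.327 L = 27.36 mg

Tris base 1.27 g; L-glutamine 380.89 mg; soytone 2.26 g; ferrous sulfate heptahydrate 27.36 mg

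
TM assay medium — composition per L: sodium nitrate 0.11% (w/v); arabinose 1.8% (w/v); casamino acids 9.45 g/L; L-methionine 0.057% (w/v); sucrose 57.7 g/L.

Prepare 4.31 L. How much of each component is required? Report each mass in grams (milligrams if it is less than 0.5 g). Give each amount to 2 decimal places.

sodium nitrate 4.74 g; arabinose 77.58 g; casamino acids 40.73 g; L-methionine 2.46 g; sucrose 248.69 g

Scale factor relative to 1 L: 4.31.
sodium nitrate: 0.11% w/v = 1.1 g/L → 1.1 × 4.31 L = 4.74 g
arabinose: 1.8% w/v = 18 g/L → 18 × 4.31 L = 77.58 g
casamino acids: 9.45 g/L × 4.31 L = 40.73 g
L-methionine: 0.057% w/v = 0.57 g/L → 0.57 × 4.31 L = 2.46 g
sucrose: 57.7 g/L × 4.31 L = 248.69 g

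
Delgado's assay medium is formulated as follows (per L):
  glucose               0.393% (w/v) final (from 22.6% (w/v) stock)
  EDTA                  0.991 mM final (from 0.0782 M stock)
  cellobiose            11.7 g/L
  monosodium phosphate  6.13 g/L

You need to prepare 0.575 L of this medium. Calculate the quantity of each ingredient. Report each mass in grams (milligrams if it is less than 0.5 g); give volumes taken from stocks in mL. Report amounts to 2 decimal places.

glucose 10.00 mL; EDTA 7.29 mL; cellobiose 6.73 g; monosodium phosphate 3.52 g

Scale factor relative to 1 L: 0.575.
glucose: C1V1 = C2V2 → 0.393% ÷ 22.6% × 575 mL = 10.00 mL
EDTA: dilute stock: 0.991 mM × 575 mL ÷ 78.2 mM = 7.29 mL
cellobiose: 11.7 g/L × 0.575 L = 6.73 g
monosodium phosphate: 6.13 g/L × 0.575 L = 3.52 g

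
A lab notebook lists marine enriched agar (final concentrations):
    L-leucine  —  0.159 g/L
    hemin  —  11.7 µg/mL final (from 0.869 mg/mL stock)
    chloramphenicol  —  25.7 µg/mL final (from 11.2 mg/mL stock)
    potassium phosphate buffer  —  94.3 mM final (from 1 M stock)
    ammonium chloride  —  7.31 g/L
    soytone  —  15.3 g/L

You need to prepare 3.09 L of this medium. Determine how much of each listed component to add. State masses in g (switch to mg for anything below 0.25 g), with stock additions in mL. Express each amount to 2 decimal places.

L-leucine 0.49 g; hemin 41.60 mL; chloramphenicol 7.09 mL; potassium phosphate buffer 291.39 mL; ammonium chloride 22.59 g; soytone 47.28 g

Working volume: 3.09 L.
L-leucine: 0.159 g/L × 3.09 L = 0.49 g
hemin: V = C2·V2/C1 = 11.7 µg/mL × 3090 mL ÷ 869 µg/mL = 41.60 mL
chloramphenicol: V = C2·V2/C1 = 25.7 µg/mL × 3090 mL ÷ 11200 µg/mL = 7.09 mL
potassium phosphate buffer: C1V1 = C2V2 → 94.3 mM × 3090 mL ÷ 1000 mM = 291.39 mL
ammonium chloride: 7.31 g/L × 3.09 L = 22.59 g
soytone: 15.3 g/L × 3.09 L = 47.28 g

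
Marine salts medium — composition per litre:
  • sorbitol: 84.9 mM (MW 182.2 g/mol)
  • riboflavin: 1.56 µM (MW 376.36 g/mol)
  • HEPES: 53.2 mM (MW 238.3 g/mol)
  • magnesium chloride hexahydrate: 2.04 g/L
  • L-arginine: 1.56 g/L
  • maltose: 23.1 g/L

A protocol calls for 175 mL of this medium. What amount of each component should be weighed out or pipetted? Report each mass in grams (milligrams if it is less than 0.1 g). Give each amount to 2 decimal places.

Scale factor relative to 1 L: 0.175.
sorbitol: 84.9 mmol/L × 182.2 g/mol × 0.175 L ÷ 1000 = 2.71 g
riboflavin: 1.56 µmol/L × 376.36 g/mol × 0.175 L ÷ 1000 = 0.10 mg
HEPES: 53.2 mmol/L × 238.3 g/mol × 0.175 L ÷ 1000 = 2.22 g
magnesium chloride hexahydrate: 2.04 g/L × 0.175 L = 0.36 g
L-arginine: 1.56 g/L × 0.175 L = 0.27 g
maltose: 23.1 g/L × 0.175 L = 4.04 g

sorbitol 2.71 g; riboflavin 0.10 mg; HEPES 2.22 g; magnesium chloride hexahydrate 0.36 g; L-arginine 0.27 g; maltose 4.04 g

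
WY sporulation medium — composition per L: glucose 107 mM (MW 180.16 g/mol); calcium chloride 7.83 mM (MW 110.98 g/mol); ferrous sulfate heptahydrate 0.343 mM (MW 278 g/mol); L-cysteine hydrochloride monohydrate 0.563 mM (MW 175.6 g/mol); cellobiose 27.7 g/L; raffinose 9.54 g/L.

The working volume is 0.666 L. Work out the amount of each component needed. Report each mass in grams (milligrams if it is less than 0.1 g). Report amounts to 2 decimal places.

glucose 12.84 g; calcium chloride 0.58 g; ferrous sulfate heptahydrate 63.51 mg; L-cysteine hydrochloride monohydrate 65.84 mg; cellobiose 18.45 g; raffinose 6.35 g

Working volume: 0.666 L.
glucose: 107 mmol/L × 180.16 g/mol × 0.666 L ÷ 1000 = 12.84 g
calcium chloride: 7.83 mmol/L × 110.98 g/mol × 0.666 L ÷ 1000 = 0.58 g
ferrous sulfate heptahydrate: 0.343 mmol/L × 278 mg/mmol × 0.666 L = 63.51 mg
L-cysteine hydrochloride monohydrate: 0.563 mmol/L × 175.6 mg/mmol × 0.666 L = 65.84 mg
cellobiose: 27.7 g/L × 0.666 L = 18.45 g
raffinose: 9.54 g/L × 0.666 L = 6.35 g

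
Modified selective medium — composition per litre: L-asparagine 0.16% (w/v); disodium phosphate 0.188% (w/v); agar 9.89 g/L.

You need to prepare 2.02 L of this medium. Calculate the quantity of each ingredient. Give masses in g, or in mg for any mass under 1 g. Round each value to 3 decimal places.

Scale factor relative to 1 L: 2.02.
L-asparagine: 0.16 g per 100 mL × 2020 mL ÷ 100 = 3.232 g
disodium phosphate: 0.188 g per 100 mL × 2020 mL ÷ 100 = 3.798 g
agar: 9.89 g/L × 2.02 L = 19.978 g

L-asparagine 3.232 g; disodium phosphate 3.798 g; agar 19.978 g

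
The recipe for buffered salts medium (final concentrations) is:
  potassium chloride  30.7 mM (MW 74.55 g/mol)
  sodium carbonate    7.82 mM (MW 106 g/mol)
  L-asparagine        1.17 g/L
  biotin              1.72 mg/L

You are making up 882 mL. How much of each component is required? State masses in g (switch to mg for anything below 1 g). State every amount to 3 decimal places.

potassium chloride 2.019 g; sodium carbonate 731.107 mg; L-asparagine 1.032 g; biotin 1.517 mg

Scale factor relative to 1 L: 0.882.
potassium chloride: 30.7 mmol/L × 74.55 g/mol × 0.882 L ÷ 1000 = 2.019 g
sodium carbonate: 7.82 mmol/L × 106 mg/mmol × 0.882 L = 731.107 mg
L-asparagine: 1.17 g/L × 0.882 L = 1.032 g
biotin: 1.72 mg/L × 0.882 L = 1.517 mg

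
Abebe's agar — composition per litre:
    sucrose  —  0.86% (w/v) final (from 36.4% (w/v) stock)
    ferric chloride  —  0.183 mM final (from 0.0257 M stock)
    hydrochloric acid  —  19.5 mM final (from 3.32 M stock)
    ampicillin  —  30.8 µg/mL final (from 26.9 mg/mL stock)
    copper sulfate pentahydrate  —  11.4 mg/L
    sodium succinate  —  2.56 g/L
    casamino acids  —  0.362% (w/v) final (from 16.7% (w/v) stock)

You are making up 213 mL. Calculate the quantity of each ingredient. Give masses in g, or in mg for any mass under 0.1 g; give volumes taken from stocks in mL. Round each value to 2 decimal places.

sucrose 5.03 mL; ferric chloride 1.52 mL; hydrochloric acid 1.25 mL; ampicillin 0.24 mL; copper sulfate pentahydrate 2.43 mg; sodium succinate 0.55 g; casamino acids 4.62 mL

Scale factor relative to 1 L: 0.213.
sucrose: dilute stock: 0.86% ÷ 36.4% × 213 mL = 5.03 mL
ferric chloride: dilute stock: 0.183 mM × 213 mL ÷ 25.7 mM = 1.52 mL
hydrochloric acid: dilute stock: 19.5 mM × 213 mL ÷ 3320 mM = 1.25 mL
ampicillin: dilute stock: 30.8 µg/mL × 213 mL ÷ 26900 µg/mL = 0.24 mL
copper sulfate pentahydrate: 11.4 mg/L × 0.213 L = 2.43 mg
sodium succinate: 2.56 g/L × 0.213 L = 0.55 g
casamino acids: V = C2·V2/C1 = 0.362% ÷ 16.7% × 213 mL = 4.62 mL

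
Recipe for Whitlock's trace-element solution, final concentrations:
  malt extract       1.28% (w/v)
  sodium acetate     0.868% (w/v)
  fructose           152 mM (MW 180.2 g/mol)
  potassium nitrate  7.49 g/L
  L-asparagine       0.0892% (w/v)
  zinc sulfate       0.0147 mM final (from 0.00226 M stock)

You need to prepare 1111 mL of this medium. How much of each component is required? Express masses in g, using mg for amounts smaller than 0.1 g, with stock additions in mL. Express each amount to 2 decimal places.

malt extract 14.22 g; sodium acetate 9.64 g; fructose 30.43 g; potassium nitrate 8.32 g; L-asparagine 0.99 g; zinc sulfate 7.23 mL

Target volume = 1111 mL = 1.111 L.
malt extract: 1.28% w/v = 12.8 g/L → 12.8 × 1.111 L = 14.22 g
sodium acetate: 0.868 g per 100 mL × 1111 mL ÷ 100 = 9.64 g
fructose: 152 mmol/L × 180.2 g/mol × 1.111 L ÷ 1000 = 30.43 g
potassium nitrate: 7.49 g/L × 1.111 L = 8.32 g
L-asparagine: 0.0892 g per 100 mL × 1111 mL ÷ 100 = 0.99 g
zinc sulfate: C1V1 = C2V2 → 0.0147 mM × 1111 mL ÷ 2.26 mM = 7.23 mL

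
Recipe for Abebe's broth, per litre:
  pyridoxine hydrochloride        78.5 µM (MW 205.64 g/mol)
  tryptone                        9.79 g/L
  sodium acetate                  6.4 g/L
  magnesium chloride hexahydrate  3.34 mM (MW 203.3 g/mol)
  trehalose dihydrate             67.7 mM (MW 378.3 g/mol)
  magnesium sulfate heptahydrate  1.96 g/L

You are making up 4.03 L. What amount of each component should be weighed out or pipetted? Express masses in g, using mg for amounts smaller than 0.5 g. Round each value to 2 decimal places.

pyridoxine hydrochloride 65.06 mg; tryptone 39.45 g; sodium acetate 25.79 g; magnesium chloride hexahydrate 2.74 g; trehalose dihydrate 103.21 g; magnesium sulfate heptahydrate 7.90 g

Working volume: 4.03 L.
pyridoxine hydrochloride: 78.5 µmol/L × 205.64 g/mol × 4.03 L ÷ 1000 = 65.06 mg
tryptone: 9.79 g/L × 4.03 L = 39.45 g
sodium acetate: 6.4 g/L × 4.03 L = 25.79 g
magnesium chloride hexahydrate: 3.34 mmol/L × 203.3 g/mol × 4.03 L ÷ 1000 = 2.74 g
trehalose dihydrate: 67.7 mmol/L × 378.3 g/mol × 4.03 L ÷ 1000 = 103.21 g
magnesium sulfate heptahydrate: 1.96 g/L × 4.03 L = 7.90 g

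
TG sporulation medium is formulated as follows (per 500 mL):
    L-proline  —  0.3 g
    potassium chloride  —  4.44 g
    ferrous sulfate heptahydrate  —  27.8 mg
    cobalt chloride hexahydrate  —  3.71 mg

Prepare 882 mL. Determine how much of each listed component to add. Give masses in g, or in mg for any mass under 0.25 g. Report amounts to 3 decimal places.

L-proline 0.529 g; potassium chloride 7.832 g; ferrous sulfate heptahydrate 49.039 mg; cobalt chloride hexahydrate 6.544 mg

Ratio of target to recipe volume: 882 / 500 = 1.764.
L-proline: 0.3 g × (882 mL / 500 mL) = 0.529 g
potassium chloride: 4.44 g × (882 mL / 500 mL) = 7.832 g
ferrous sulfate heptahydrate: 27.8 mg × (882 mL / 500 mL) = 49.039 mg
cobalt chloride hexahydrate: 3.71 mg × (882 mL / 500 mL) = 6.544 mg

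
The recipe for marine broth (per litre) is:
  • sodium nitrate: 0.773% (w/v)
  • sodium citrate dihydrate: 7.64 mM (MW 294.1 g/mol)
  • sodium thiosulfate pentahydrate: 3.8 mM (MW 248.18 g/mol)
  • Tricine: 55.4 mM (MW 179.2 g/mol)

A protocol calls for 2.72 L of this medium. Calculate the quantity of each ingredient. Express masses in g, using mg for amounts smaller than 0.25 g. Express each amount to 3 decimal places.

Scale factor relative to 1 L: 2.72.
sodium nitrate: 0.773 g per 100 mL × 2720 mL ÷ 100 = 21.026 g
sodium citrate dihydrate: 7.64 mmol/L × 294.1 g/mol × 2.72 L ÷ 1000 = 6.112 g
sodium thiosulfate pentahydrate: 3.8 mmol/L × 248.18 g/mol × 2.72 L ÷ 1000 = 2.565 g
Tricine: 55.4 mmol/L × 179.2 g/mol × 2.72 L ÷ 1000 = 27.003 g

sodium nitrate 21.026 g; sodium citrate dihydrate 6.112 g; sodium thiosulfate pentahydrate 2.565 g; Tricine 27.003 g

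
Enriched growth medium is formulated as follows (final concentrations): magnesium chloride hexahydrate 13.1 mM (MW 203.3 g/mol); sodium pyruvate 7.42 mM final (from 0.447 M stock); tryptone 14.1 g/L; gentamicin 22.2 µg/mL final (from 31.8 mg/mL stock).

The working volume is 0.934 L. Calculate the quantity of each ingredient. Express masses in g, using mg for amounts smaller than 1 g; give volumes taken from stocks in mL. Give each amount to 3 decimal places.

magnesium chloride hexahydrate 2.487 g; sodium pyruvate 15.504 mL; tryptone 13.169 g; gentamicin 0.652 mL

Scale factor relative to 1 L: 0.934.
magnesium chloride hexahydrate: 13.1 mmol/L × 203.3 g/mol × 0.934 L ÷ 1000 = 2.487 g
sodium pyruvate: dilute stock: 7.42 mM × 934 mL ÷ 447 mM = 15.504 mL
tryptone: 14.1 g/L × 0.934 L = 13.169 g
gentamicin: C1V1 = C2V2 → 22.2 µg/mL × 934 mL ÷ 31800 µg/mL = 0.652 mL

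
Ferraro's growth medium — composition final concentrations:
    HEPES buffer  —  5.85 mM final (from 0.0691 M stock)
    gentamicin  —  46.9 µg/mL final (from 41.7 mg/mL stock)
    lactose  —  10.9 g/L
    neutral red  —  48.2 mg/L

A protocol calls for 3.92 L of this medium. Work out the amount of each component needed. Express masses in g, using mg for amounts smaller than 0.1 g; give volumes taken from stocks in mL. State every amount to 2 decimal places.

HEPES buffer 331.87 mL; gentamicin 4.41 mL; lactose 42.73 g; neutral red 0.19 g

Working volume: 3.92 L.
HEPES buffer: dilute stock: 5.85 mM × 3920 mL ÷ 69.1 mM = 331.87 mL
gentamicin: dilute stock: 46.9 µg/mL × 3920 mL ÷ 41700 µg/mL = 4.41 mL
lactose: 10.9 g/L × 3.92 L = 42.73 g
neutral red: 48.2 mg/L × 3.92 L = 188.944 mg = 0.19 g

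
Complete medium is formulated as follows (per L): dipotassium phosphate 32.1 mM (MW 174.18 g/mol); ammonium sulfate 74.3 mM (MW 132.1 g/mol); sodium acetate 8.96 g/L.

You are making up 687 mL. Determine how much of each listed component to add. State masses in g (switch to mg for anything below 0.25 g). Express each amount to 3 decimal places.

Working volume: 687 mL = 0.687 L.
dipotassium phosphate: 32.1 mmol/L × 174.18 g/mol × 0.687 L ÷ 1000 = 3.841 g
ammonium sulfate: 74.3 mmol/L × 132.1 g/mol × 0.687 L ÷ 1000 = 6.743 g
sodium acetate: 8.96 g/L × 0.687 L = 6.156 g

dipotassium phosphate 3.841 g; ammonium sulfate 6.743 g; sodium acetate 6.156 g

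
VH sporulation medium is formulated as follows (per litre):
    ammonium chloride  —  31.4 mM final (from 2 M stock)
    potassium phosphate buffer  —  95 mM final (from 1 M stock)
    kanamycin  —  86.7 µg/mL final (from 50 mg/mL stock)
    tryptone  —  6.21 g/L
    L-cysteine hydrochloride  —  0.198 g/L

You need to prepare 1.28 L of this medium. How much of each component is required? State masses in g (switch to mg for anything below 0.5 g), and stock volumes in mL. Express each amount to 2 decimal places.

ammonium chloride 20.10 mL; potassium phosphate buffer 121.60 mL; kanamycin 2.22 mL; tryptone 7.95 g; L-cysteine hydrochloride 253.44 mg

Working volume: 1.28 L.
ammonium chloride: V = C2·V2/C1 = 31.4 mM × 1280 mL ÷ 2000 mM = 20.10 mL
potassium phosphate buffer: C1V1 = C2V2 → 95 mM × 1280 mL ÷ 1000 mM = 121.60 mL
kanamycin: dilute stock: 86.7 µg/mL × 1280 mL ÷ 50000 µg/mL = 2.22 mL
tryptone: 6.21 g/L × 1.28 L = 7.95 g
L-cysteine hydrochloride: 0.198 g/L × 1.28 L = 0.25344 g = 253.44 mg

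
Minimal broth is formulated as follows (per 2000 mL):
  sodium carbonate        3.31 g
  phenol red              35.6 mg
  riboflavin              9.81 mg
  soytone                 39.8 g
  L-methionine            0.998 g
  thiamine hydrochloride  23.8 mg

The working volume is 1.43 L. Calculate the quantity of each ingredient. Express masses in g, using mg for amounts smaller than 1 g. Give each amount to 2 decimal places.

sodium carbonate 2.37 g; phenol red 25.45 mg; riboflavin 7.01 mg; soytone 28.46 g; L-methionine 713.57 mg; thiamine hydrochloride 17.02 mg

Scale factor = 1430 mL / 2000 mL = 0.715.
sodium carbonate: 3.31 g × (1430 mL / 2000 mL) = 2.37 g
phenol red: 35.6 mg × (1430 mL / 2000 mL) = 25.45 mg
riboflavin: 9.81 mg × (1430 mL / 2000 mL) = 7.01 mg
soytone: 39.8 g × (1430 mL / 2000 mL) = 28.46 g
L-methionine: 0.998 g × (1430 mL / 2000 mL) = 0.71357 g = 713.57 mg
thiamine hydrochloride: 23.8 mg × (1430 mL / 2000 mL) = 17.02 mg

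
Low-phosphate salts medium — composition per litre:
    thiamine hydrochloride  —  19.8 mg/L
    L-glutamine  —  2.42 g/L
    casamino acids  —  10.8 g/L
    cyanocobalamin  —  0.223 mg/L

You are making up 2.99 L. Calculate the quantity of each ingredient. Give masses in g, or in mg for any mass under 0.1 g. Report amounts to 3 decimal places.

thiamine hydrochloride 59.202 mg; L-glutamine 7.236 g; casamino acids 32.292 g; cyanocobalamin 0.667 mg

Scale factor relative to 1 L: 2.99.
thiamine hydrochloride: 19.8 mg/L × 2.99 L = 59.202 mg
L-glutamine: 2.42 g/L × 2.99 L = 7.236 g
casamino acids: 10.8 g/L × 2.99 L = 32.292 g
cyanocobalamin: 0.223 mg/L × 2.99 L = 0.667 mg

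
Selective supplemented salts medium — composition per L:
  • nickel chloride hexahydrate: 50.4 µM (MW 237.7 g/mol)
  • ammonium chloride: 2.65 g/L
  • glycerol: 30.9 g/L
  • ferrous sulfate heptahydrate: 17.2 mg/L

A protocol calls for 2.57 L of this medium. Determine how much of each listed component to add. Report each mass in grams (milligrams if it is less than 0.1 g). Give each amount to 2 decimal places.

Working volume: 2.57 L.
nickel chloride hexahydrate: 50.4 µmol/L × 237.7 g/mol × 2.57 L ÷ 1000 = 30.79 mg
ammonium chloride: 2.65 g/L × 2.57 L = 6.81 g
glycerol: 30.9 g/L × 2.57 L = 79.41 g
ferrous sulfate heptahydrate: 17.2 mg/L × 2.57 L = 44.20 mg

nickel chloride hexahydrate 30.79 mg; ammonium chloride 6.81 g; glycerol 79.41 g; ferrous sulfate heptahydrate 44.20 mg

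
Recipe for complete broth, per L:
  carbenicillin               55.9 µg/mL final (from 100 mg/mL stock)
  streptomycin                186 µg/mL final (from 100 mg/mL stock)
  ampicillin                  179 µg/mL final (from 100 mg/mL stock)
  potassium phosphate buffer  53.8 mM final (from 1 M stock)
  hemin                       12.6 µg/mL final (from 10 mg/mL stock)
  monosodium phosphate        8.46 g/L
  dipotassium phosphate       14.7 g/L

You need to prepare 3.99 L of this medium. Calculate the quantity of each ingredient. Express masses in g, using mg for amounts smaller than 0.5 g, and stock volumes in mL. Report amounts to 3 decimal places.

carbenicillin 2.230 mL; streptomycin 7.421 mL; ampicillin 7.142 mL; potassium phosphate buffer 214.662 mL; hemin 5.027 mL; monosodium phosphate 33.755 g; dipotassium phosphate 58.653 g

Scale factor relative to 1 L: 3.99.
carbenicillin: C1V1 = C2V2 → 55.9 µg/mL × 3990 mL ÷ 100000 µg/mL = 2.230 mL
streptomycin: C1V1 = C2V2 → 186 µg/mL × 3990 mL ÷ 100000 µg/mL = 7.421 mL
ampicillin: V = C2·V2/C1 = 179 µg/mL × 3990 mL ÷ 100000 µg/mL = 7.142 mL
potassium phosphate buffer: C1V1 = C2V2 → 53.8 mM × 3990 mL ÷ 1000 mM = 214.662 mL
hemin: C1V1 = C2V2 → 12.6 µg/mL × 3990 mL ÷ 10000 µg/mL = 5.027 mL
monosodium phosphate: 8.46 g/L × 3.99 L = 33.755 g
dipotassium phosphate: 14.7 g/L × 3.99 L = 58.653 g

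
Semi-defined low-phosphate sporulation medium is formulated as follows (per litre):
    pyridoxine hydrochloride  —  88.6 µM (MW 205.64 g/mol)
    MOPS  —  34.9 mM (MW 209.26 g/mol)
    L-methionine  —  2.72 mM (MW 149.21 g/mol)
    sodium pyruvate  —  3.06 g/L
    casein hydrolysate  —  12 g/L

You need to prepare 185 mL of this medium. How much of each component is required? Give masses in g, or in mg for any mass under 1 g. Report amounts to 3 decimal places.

pyridoxine hydrochloride 3.371 mg; MOPS 1.351 g; L-methionine 75.082 mg; sodium pyruvate 566.100 mg; casein hydrolysate 2.220 g

Target volume = 185 mL = 0.185 L.
pyridoxine hydrochloride: 88.6 µmol/L × 205.64 g/mol × 0.185 L ÷ 1000 = 3.371 mg
MOPS: 34.9 mmol/L × 209.26 g/mol × 0.185 L ÷ 1000 = 1.351 g
L-methionine: 2.72 mmol/L × 149.21 mg/mmol × 0.185 L = 75.082 mg
sodium pyruvate: 3.06 g/L × 0.185 L = 0.5661 g = 566.100 mg
casein hydrolysate: 12 g/L × 0.185 L = 2.220 g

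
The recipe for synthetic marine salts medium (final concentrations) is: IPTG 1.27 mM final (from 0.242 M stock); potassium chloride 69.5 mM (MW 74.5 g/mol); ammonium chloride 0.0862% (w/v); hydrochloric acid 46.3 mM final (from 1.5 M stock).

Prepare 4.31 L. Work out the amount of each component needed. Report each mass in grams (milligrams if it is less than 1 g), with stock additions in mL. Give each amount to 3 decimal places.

IPTG 22.619 mL; potassium chloride 22.316 g; ammonium chloride 3.715 g; hydrochloric acid 133.035 mL

Working volume: 4.31 L.
IPTG: V = C2·V2/C1 = 1.27 mM × 4310 mL ÷ 242 mM = 22.619 mL
potassium chloride: 69.5 mmol/L × 74.5 g/mol × 4.31 L ÷ 1000 = 22.316 g
ammonium chloride: 0.0862% w/v = 0.862 g/L → 0.862 × 4.31 L = 3.715 g
hydrochloric acid: C1V1 = C2V2 → 46.3 mM × 4310 mL ÷ 1500 mM = 133.035 mL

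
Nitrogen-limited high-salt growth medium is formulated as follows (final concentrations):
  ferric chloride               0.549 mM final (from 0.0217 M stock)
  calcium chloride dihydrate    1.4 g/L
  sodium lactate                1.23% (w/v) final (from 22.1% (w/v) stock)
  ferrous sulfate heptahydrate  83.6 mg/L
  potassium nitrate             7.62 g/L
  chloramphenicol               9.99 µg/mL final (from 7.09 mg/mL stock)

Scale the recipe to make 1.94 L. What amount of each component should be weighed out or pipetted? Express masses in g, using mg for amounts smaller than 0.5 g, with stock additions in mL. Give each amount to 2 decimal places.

ferric chloride 49.08 mL; calcium chloride dihydrate 2.72 g; sodium lactate 107.97 mL; ferrous sulfate heptahydrate 162.18 mg; potassium nitrate 14.78 g; chloramphenicol 2.73 mL

Scale factor relative to 1 L: 1.94.
ferric chloride: dilute stock: 0.549 mM × 1940 mL ÷ 21.7 mM = 49.08 mL
calcium chloride dihydrate: 1.4 g/L × 1.94 L = 2.72 g
sodium lactate: V = C2·V2/C1 = 1.23% ÷ 22.1% × 1940 mL = 107.97 mL
ferrous sulfate heptahydrate: 83.6 mg/L × 1.94 L = 162.18 mg
potassium nitrate: 7.62 g/L × 1.94 L = 14.78 g
chloramphenicol: C1V1 = C2V2 → 9.99 µg/mL × 1940 mL ÷ 7090 µg/mL = 2.73 mL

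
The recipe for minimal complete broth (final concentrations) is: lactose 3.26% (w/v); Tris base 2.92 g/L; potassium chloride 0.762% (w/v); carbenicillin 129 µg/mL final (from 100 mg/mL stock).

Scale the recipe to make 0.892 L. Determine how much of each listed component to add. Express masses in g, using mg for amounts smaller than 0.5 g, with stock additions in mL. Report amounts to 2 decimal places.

lactose 29.08 g; Tris base 2.60 g; potassium chloride 6.80 g; carbenicillin 1.15 mL

Working volume: 0.892 L.
lactose: 3.26% w/v = 32.6 g/L → 32.6 × 0.892 L = 29.08 g
Tris base: 2.92 g/L × 0.892 L = 2.60 g
potassium chloride: 0.762 g per 100 mL × 892 mL ÷ 100 = 6.80 g
carbenicillin: V = C2·V2/C1 = 129 µg/mL × 892 mL ÷ 100000 µg/mL = 1.15 mL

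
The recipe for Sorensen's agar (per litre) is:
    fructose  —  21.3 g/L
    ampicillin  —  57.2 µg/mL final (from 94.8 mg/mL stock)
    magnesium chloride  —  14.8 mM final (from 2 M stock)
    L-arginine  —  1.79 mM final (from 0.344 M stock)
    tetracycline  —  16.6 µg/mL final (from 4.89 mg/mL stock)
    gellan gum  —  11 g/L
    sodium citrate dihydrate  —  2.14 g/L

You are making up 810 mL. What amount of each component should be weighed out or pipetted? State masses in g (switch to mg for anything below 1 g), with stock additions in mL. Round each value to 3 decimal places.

fructose 17.253 g; ampicillin 0.489 mL; magnesium chloride 5.994 mL; L-arginine 4.215 mL; tetracycline 2.750 mL; gellan gum 8.910 g; sodium citrate dihydrate 1.733 g

Target volume = 810 mL = 0.81 L.
fructose: 21.3 g/L × 0.81 L = 17.253 g
ampicillin: C1V1 = C2V2 → 57.2 µg/mL × 810 mL ÷ 94800 µg/mL = 0.489 mL
magnesium chloride: V = C2·V2/C1 = 14.8 mM × 810 mL ÷ 2000 mM = 5.994 mL
L-arginine: dilute stock: 1.79 mM × 810 mL ÷ 344 mM = 4.215 mL
tetracycline: V = C2·V2/C1 = 16.6 µg/mL × 810 mL ÷ 4890 µg/mL = 2.750 mL
gellan gum: 11 g/L × 0.81 L = 8.910 g
sodium citrate dihydrate: 2.14 g/L × 0.81 L = 1.733 g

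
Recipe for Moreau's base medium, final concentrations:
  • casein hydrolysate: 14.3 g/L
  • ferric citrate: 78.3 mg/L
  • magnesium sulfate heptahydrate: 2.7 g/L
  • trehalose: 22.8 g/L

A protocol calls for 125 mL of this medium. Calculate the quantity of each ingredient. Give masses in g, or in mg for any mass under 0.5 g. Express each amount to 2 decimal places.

casein hydrolysate 1.79 g; ferric citrate 9.79 mg; magnesium sulfate heptahydrate 337.50 mg; trehalose 2.85 g

Scale factor relative to 1 L: 0.125.
casein hydrolysate: 14.3 g/L × 0.125 L = 1.79 g
ferric citrate: 78.3 mg/L × 0.125 L = 9.79 mg
magnesium sulfate heptahydrate: 2.7 g/L × 0.125 L = 0.3375 g = 337.50 mg
trehalose: 22.8 g/L × 0.125 L = 2.85 g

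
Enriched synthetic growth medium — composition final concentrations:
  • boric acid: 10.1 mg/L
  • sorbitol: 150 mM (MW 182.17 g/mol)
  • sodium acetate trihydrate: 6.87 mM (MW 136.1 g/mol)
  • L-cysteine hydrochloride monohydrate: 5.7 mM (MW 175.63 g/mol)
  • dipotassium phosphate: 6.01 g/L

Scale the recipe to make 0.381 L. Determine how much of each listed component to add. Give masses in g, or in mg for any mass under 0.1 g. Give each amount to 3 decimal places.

Working volume: 0.381 L.
boric acid: 10.1 mg/L × 0.381 L = 3.848 mg
sorbitol: 150 mmol/L × 182.17 g/mol × 0.381 L ÷ 1000 = 10.411 g
sodium acetate trihydrate: 6.87 mmol/L × 136.1 g/mol × 0.381 L ÷ 1000 = 0.356 g
L-cysteine hydrochloride monohydrate: 5.7 mmol/L × 175.63 g/mol × 0.381 L ÷ 1000 = 0.381 g
dipotassium phosphate: 6.01 g/L × 0.381 L = 2.290 g

boric acid 3.848 mg; sorbitol 10.411 g; sodium acetate trihydrate 0.356 g; L-cysteine hydrochloride monohydrate 0.381 g; dipotassium phosphate 2.290 g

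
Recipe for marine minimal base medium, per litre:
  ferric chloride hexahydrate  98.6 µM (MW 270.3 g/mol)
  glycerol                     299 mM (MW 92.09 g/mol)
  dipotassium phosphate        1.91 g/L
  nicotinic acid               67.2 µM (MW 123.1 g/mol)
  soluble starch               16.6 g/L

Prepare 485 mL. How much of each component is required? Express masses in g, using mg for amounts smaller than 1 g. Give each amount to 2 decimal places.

ferric chloride hexahydrate 12.93 mg; glycerol 13.35 g; dipotassium phosphate 926.35 mg; nicotinic acid 4.01 mg; soluble starch 8.05 g

Working volume: 485 mL = 0.485 L.
ferric chloride hexahydrate: 98.6 µmol/L × 270.3 g/mol × 0.485 L ÷ 1000 = 12.93 mg
glycerol: 299 mmol/L × 92.09 g/mol × 0.485 L ÷ 1000 = 13.35 g
dipotassium phosphate: 1.91 g/L × 0.485 L = 0.92635 g = 926.35 mg
nicotinic acid: 67.2 µmol/L × 123.1 g/mol × 0.485 L ÷ 1000 = 4.01 mg
soluble starch: 16.6 g/L × 0.485 L = 8.05 g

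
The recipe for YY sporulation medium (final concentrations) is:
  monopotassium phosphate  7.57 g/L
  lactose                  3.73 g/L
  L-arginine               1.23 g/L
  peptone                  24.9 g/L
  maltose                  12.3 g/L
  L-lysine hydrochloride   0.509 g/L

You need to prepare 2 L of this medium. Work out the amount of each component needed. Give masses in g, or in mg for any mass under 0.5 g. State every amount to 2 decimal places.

monopotassium phosphate 15.14 g; lactose 7.46 g; L-arginine 2.46 g; peptone 49.80 g; maltose 24.60 g; L-lysine hydrochloride 1.02 g

Scale factor relative to 1 L: 2.
monopotassium phosphate: 7.57 g/L × 2 L = 15.14 g
lactose: 3.73 g/L × 2 L = 7.46 g
L-arginine: 1.23 g/L × 2 L = 2.46 g
peptone: 24.9 g/L × 2 L = 49.80 g
maltose: 12.3 g/L × 2 L = 24.60 g
L-lysine hydrochloride: 0.509 g/L × 2 L = 1.02 g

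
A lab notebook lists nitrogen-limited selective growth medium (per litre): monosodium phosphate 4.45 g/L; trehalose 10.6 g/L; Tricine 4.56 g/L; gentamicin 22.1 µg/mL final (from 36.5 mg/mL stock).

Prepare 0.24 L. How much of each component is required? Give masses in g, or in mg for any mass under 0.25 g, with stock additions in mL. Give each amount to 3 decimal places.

Scale factor relative to 1 L: 0.24.
monosodium phosphate: 4.45 g/L × 0.24 L = 1.068 g
trehalose: 10.6 g/L × 0.24 L = 2.544 g
Tricine: 4.56 g/L × 0.24 L = 1.094 g
gentamicin: V = C2·V2/C1 = 22.1 µg/mL × 240 mL ÷ 36500 µg/mL = 0.145 mL

monosodium phosphate 1.068 g; trehalose 2.544 g; Tricine 1.094 g; gentamicin 0.145 mL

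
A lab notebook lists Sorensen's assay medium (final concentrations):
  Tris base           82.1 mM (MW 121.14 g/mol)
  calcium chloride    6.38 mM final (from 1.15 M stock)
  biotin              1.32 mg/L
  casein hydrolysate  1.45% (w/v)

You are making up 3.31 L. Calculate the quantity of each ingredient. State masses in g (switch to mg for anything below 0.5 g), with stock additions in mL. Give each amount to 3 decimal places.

Working volume: 3.31 L.
Tris base: 82.1 mmol/L × 121.14 g/mol × 3.31 L ÷ 1000 = 32.920 g
calcium chloride: dilute stock: 6.38 mM × 3310 mL ÷ 1150 mM = 18.363 mL
biotin: 1.32 mg/L × 3.31 L = 4.369 mg
casein hydrolysate: 1.45 g per 100 mL × 3310 mL ÷ 100 = 47.995 g

Tris base 32.920 g; calcium chloride 18.363 mL; biotin 4.369 mg; casein hydrolysate 47.995 g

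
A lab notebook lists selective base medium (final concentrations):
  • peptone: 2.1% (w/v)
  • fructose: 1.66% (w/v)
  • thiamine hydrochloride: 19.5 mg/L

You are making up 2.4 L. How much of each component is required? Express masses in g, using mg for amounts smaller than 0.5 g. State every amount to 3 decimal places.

peptone 50.400 g; fructose 39.840 g; thiamine hydrochloride 46.800 mg

Scale factor relative to 1 L: 2.4.
peptone: 2.1 g per 100 mL × 2400 mL ÷ 100 = 50.400 g
fructose: 1.66 g per 100 mL × 2400 mL ÷ 100 = 39.840 g
thiamine hydrochloride: 19.5 mg/L × 2.4 L = 46.800 mg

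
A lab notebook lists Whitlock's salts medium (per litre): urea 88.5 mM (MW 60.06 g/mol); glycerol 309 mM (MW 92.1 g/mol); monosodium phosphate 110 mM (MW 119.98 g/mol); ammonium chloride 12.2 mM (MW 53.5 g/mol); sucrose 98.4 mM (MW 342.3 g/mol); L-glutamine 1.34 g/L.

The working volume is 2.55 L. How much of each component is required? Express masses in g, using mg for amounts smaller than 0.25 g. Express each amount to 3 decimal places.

Scale factor relative to 1 L: 2.55.
urea: 88.5 mmol/L × 60.06 g/mol × 2.55 L ÷ 1000 = 13.554 g
glycerol: 309 mmol/L × 92.1 g/mol × 2.55 L ÷ 1000 = 72.570 g
monosodium phosphate: 110 mmol/L × 119.98 g/mol × 2.55 L ÷ 1000 = 33.654 g
ammonium chloride: 12.2 mmol/L × 53.5 g/mol × 2.55 L ÷ 1000 = 1.664 g
sucrose: 98.4 mmol/L × 342.3 g/mol × 2.55 L ÷ 1000 = 85.890 g
L-glutamine: 1.34 g/L × 2.55 L = 3.417 g

urea 13.554 g; glycerol 72.570 g; monosodium phosphate 33.654 g; ammonium chloride 1.664 g; sucrose 85.890 g; L-glutamine 3.417 g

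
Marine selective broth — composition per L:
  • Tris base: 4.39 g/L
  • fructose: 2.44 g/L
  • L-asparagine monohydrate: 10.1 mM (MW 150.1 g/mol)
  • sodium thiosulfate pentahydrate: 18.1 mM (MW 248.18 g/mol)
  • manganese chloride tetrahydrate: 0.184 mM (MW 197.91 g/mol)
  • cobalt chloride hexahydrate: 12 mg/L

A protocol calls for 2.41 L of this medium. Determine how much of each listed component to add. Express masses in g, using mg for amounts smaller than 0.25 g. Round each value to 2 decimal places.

Working volume: 2.41 L.
Tris base: 4.39 g/L × 2.41 L = 10.58 g
fructose: 2.44 g/L × 2.41 L = 5.88 g
L-asparagine monohydrate: 10.1 mmol/L × 150.1 g/mol × 2.41 L ÷ 1000 = 3.65 g
sodium thiosulfate pentahydrate: 18.1 mmol/L × 248.18 g/mol × 2.41 L ÷ 1000 = 10.83 g
manganese chloride tetrahydrate: 0.184 mmol/L × 197.91 mg/mmol × 2.41 L = 87.76 mg
cobalt chloride hexahydrate: 12 mg/L × 2.41 L = 28.92 mg

Tris base 10.58 g; fructose 5.88 g; L-asparagine monohydrate 3.65 g; sodium thiosulfate pentahydrate 10.83 g; manganese chloride tetrahydrate 87.76 mg; cobalt chloride hexahydrate 28.92 mg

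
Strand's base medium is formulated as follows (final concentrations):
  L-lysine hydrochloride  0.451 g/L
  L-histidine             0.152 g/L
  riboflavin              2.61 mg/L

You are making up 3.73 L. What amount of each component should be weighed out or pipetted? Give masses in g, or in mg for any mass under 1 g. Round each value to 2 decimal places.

Working volume: 3.73 L.
L-lysine hydrochloride: 0.451 g/L × 3.73 L = 1.68 g
L-histidine: 0.152 g/L × 3.73 L = 0.56696 g = 566.96 mg
riboflavin: 2.61 mg/L × 3.73 L = 9.74 mg

L-lysine hydrochloride 1.68 g; L-histidine 566.96 mg; riboflavin 9.74 mg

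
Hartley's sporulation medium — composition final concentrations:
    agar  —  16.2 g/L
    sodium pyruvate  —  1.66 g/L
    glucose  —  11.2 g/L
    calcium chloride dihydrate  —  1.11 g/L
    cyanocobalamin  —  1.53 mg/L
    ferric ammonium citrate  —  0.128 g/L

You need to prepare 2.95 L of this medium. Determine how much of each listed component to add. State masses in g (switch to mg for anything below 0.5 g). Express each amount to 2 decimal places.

Scale factor relative to 1 L: 2.95.
agar: 16.2 g/L × 2.95 L = 47.79 g
sodium pyruvate: 1.66 g/L × 2.95 L = 4.90 g
glucose: 11.2 g/L × 2.95 L = 33.04 g
calcium chloride dihydrate: 1.11 g/L × 2.95 L = 3.27 g
cyanocobalamin: 1.53 mg/L × 2.95 L = 4.51 mg
ferric ammonium citrate: 0.128 g/L × 2.95 L = 0.3776 g = 377.60 mg

agar 47.79 g; sodium pyruvate 4.90 g; glucose 33.04 g; calcium chloride dihydrate 3.27 g; cyanocobalamin 4.51 mg; ferric ammonium citrate 377.60 mg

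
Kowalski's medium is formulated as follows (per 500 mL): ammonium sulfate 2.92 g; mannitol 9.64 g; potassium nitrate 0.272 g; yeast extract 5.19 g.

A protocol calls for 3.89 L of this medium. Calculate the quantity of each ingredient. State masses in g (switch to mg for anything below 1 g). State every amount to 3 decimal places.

ammonium sulfate 22.718 g; mannitol 74.999 g; potassium nitrate 2.116 g; yeast extract 40.378 g

Ratio of target to recipe volume: 3890 / 500 = 7.78.
ammonium sulfate: 2.92 g × (3890 mL / 500 mL) = 22.718 g
mannitol: 9.64 g × (3890 mL / 500 mL) = 74.999 g
potassium nitrate: 0.272 g × (3890 mL / 500 mL) = 2.116 g
yeast extract: 5.19 g × (3890 mL / 500 mL) = 40.378 g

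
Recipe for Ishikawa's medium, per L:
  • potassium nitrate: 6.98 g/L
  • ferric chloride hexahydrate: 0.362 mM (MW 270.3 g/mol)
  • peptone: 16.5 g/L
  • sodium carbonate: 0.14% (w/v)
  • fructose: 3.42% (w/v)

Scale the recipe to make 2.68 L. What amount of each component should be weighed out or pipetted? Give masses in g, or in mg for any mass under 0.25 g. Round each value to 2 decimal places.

Working volume: 2.68 L.
potassium nitrate: 6.98 g/L × 2.68 L = 18.71 g
ferric chloride hexahydrate: 0.362 mmol/L × 270.3 g/mol × 2.68 L ÷ 1000 = 0.26 g
peptone: 16.5 g/L × 2.68 L = 44.22 g
sodium carbonate: 0.14% w/v = 1.4 g/L → 1.4 × 2.68 L = 3.75 g
fructose: 3.42% w/v = 34.2 g/L → 34.2 × 2.68 L = 91.66 g

potassium nitrate 18.71 g; ferric chloride hexahydrate 0.26 g; peptone 44.22 g; sodium carbonate 3.75 g; fructose 91.66 g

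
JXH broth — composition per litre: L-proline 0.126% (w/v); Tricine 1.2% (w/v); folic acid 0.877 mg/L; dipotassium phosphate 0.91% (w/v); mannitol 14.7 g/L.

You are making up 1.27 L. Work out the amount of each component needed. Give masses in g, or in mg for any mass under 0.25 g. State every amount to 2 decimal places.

Working volume: 1.27 L.
L-proline: 0.126 g per 100 mL × 1270 mL ÷ 100 = 1.60 g
Tricine: 1.2% w/v = 12 g/L → 12 × 1.27 L = 15.24 g
folic acid: 0.877 mg/L × 1.27 L = 1.11 mg
dipotassium phosphate: 0.91% w/v = 9.1 g/L → 9.1 × 1.27 L = 11.56 g
mannitol: 14.7 g/L × 1.27 L = 18.67 g

L-proline 1.60 g; Tricine 15.24 g; folic acid 1.11 mg; dipotassium phosphate 11.56 g; mannitol 18.67 g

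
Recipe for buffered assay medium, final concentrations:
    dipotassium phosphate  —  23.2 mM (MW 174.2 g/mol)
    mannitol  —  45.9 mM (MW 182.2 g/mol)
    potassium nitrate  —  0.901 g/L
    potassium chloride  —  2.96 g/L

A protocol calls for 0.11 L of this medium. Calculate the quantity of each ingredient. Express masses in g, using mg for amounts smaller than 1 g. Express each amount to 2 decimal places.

Working volume: 0.11 L.
dipotassium phosphate: 23.2 mmol/L × 174.2 mg/mmol × 0.11 L = 444.56 mg
mannitol: 45.9 mmol/L × 182.2 mg/mmol × 0.11 L = 919.93 mg
potassium nitrate: 0.901 g/L × 0.11 L = 0.09911 g = 99.11 mg
potassium chloride: 2.96 g/L × 0.11 L = 0.3256 g = 325.60 mg

dipotassium phosphate 444.56 mg; mannitol 919.93 mg; potassium nitrate 99.11 mg; potassium chloride 325.60 mg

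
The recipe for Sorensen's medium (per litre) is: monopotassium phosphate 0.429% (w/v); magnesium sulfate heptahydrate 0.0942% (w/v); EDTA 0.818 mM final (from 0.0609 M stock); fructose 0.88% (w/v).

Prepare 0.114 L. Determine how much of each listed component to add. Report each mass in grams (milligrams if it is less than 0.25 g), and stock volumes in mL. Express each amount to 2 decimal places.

monopotassium phosphate 0.49 g; magnesium sulfate heptahydrate 107.39 mg; EDTA 1.53 mL; fructose 1.00 g

Working volume: 0.114 L.
monopotassium phosphate: 0.429% w/v = 4.29 g/L → 4.29 × 0.114 L = 0.49 g
magnesium sulfate heptahydrate: 0.0942% w/v = 0.942 g/L → 0.942 × 0.114 L = 0.107388 g = 107.39 mg
EDTA: dilute stock: 0.818 mM × 114 mL ÷ 60.9 mM = 1.53 mL
fructose: 0.88 g per 100 mL × 114 mL ÷ 100 = 1.00 g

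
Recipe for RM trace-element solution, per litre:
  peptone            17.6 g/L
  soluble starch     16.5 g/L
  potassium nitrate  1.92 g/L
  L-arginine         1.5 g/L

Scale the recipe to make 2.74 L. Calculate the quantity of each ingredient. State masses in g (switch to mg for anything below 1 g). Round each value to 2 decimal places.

Working volume: 2.74 L.
peptone: 17.6 g/L × 2.74 L = 48.22 g
soluble starch: 16.5 g/L × 2.74 L = 45.21 g
potassium nitrate: 1.92 g/L × 2.74 L = 5.26 g
L-arginine: 1.5 g/L × 2.74 L = 4.11 g

peptone 48.22 g; soluble starch 45.21 g; potassium nitrate 5.26 g; L-arginine 4.11 g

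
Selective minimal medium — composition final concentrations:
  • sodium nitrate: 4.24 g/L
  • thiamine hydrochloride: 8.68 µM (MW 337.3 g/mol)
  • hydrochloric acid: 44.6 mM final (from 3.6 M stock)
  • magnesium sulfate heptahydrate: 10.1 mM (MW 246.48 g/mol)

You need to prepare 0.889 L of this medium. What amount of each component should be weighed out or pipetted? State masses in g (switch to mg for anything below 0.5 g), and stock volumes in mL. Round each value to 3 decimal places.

sodium nitrate 3.769 g; thiamine hydrochloride 2.603 mg; hydrochloric acid 11.014 mL; magnesium sulfate heptahydrate 2.213 g

Scale factor relative to 1 L: 0.889.
sodium nitrate: 4.24 g/L × 0.889 L = 3.769 g
thiamine hydrochloride: 8.68 µmol/L × 337.3 g/mol × 0.889 L ÷ 1000 = 2.603 mg
hydrochloric acid: C1V1 = C2V2 → 44.6 mM × 889 mL ÷ 3600 mM = 11.014 mL
magnesium sulfate heptahydrate: 10.1 mmol/L × 246.48 g/mol × 0.889 L ÷ 1000 = 2.213 g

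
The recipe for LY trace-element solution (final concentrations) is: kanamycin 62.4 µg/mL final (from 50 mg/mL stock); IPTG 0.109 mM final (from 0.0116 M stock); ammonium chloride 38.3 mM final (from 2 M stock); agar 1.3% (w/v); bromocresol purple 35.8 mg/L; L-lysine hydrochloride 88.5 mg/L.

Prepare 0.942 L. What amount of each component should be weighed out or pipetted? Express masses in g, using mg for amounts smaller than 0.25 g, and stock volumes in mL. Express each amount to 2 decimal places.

kanamycin 1.18 mL; IPTG 8.85 mL; ammonium chloride 18.04 mL; agar 12.25 g; bromocresol purple 33.72 mg; L-lysine hydrochloride 83.37 mg

Scale factor relative to 1 L: 0.942.
kanamycin: C1V1 = C2V2 → 62.4 µg/mL × 942 mL ÷ 50000 µg/mL = 1.18 mL
IPTG: dilute stock: 0.109 mM × 942 mL ÷ 11.6 mM = 8.85 mL
ammonium chloride: dilute stock: 38.3 mM × 942 mL ÷ 2000 mM = 18.04 mL
agar: 1.3% w/v = 13 g/L → 13 × 0.942 L = 12.25 g
bromocresol purple: 35.8 mg/L × 0.942 L = 33.72 mg
L-lysine hydrochloride: 88.5 mg/L × 0.942 L = 83.37 mg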